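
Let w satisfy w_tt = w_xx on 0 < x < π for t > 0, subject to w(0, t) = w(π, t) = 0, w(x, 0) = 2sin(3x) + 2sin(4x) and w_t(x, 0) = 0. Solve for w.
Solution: Using separation of variables w = X(x)T(t):
Eigenfunctions: sin(nx), n = 1, 2, 3, ...
General solution: w(x, t) = Σ [A_n cos(n t) + B_n sin(n t)] sin(nx)
From w(x,0) = 2sin(3x) + 2sin(4x): A_3=2, A_4=2. From w_t(x,0) = 0: all B_n = 0.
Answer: w(x, t) = 2sin(3x)cos(3t) + 2sin(4x)cos(4t)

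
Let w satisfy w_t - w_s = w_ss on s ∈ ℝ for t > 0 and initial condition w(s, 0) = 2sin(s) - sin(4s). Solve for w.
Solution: Moving frame: η = s + t, σ = t, w = u(η,σ), so w_t = u_σ + u_η and w_ss = u_ηη.
Hence w_t - w_s = u_σ and the PDE becomes the heat equation u_σ = u_ηη on η ∈ ℝ.
Initial data: u(η,0) = w(η,0) = 2sin(η) - sin(4η). Each mode sin(nη) decays as exp(-n²σ) on ℝ, so u(η,σ) = Σ c_n exp(-n²σ) sin(nη) with c_1=2, c_4=-1: u(η,σ) = 2exp(-σ)sin(η) - exp(-16σ)sin(4η).
Substituting back: w(s,t) = u(s + t, t).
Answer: w(s, t) = 2exp(-t)sin(s + t) - exp(-16t)sin(4s + 4t)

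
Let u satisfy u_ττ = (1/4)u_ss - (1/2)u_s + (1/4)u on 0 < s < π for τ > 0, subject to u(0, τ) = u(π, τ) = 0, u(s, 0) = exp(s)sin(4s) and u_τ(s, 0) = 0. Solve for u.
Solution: Substitute u = exp(s)w, i.e. w = exp(-s)u.
By the product rule, u_s = exp(s)(w_s + w), u_ss = exp(s)(w_ss + 2w_s + w), u_ττ = exp(s)w_ττ.
Substituting into the PDE and dividing by exp(s): w_ττ = (1/4)(w_ss + 2w_s + w) - (1/2)(w_s + w) + (1/4)w.
The lower-order terms cancel, leaving the standard wave equation w_ττ = (1/4)w_ss.
Initial data for w: w(s,0) = exp(-s)u(s,0) = sin(4s); w_τ(s,0) = exp(-s)u_τ(s,0) = 0. The boundary conditions carry over: w(0,τ) = w(π,τ) = 0.
Solve for w:
  Using separation of variables w = X(s)T(τ):
  Eigenfunctions: sin(ns), n = 1, 2, 3, ...
  General solution: w(s, τ) = Σ [A_n cos(n τ/2) + B_n sin(n τ/2)] sin(ns)
  From w(s,0) = sin(4s): A_4=1. From w_τ(s,0) = 0: all B_n = 0.
Hence w(s,τ) = sin(4s)cos(2τ).
Transform back: u(s,τ) = exp(s)w(s,τ).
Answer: u(s, τ) = exp(s)sin(4s)cos(2τ)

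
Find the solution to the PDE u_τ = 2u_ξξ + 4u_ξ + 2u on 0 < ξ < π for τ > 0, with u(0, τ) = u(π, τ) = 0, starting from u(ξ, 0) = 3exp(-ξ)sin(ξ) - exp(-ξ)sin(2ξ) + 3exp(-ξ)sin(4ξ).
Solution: Substitute u = exp(-ξ)w.
Then u_ξ = exp(-ξ)(w_ξ - w), u_ξξ = exp(-ξ)(w_ξξ - 2w_ξ + w), u_τ = exp(-ξ)w_τ; substituting and dividing by exp(-ξ), the lower-order terms cancel: w_τ = 2w_ξξ (standard heat equation).
Data for w: w(ξ,0) = exp(ξ)u(ξ,0) = 3sin(ξ) - sin(2ξ) + 3sin(4ξ). The boundary conditions carry over: w(0,τ) = w(π,τ) = 0.
Separating variables: w = Σ c_n exp(-2n²τ) sin(nξ). From w(ξ,0) = 3sin(ξ) - sin(2ξ) + 3sin(4ξ): c_1=3, c_2=-1, c_4=3.
So w(ξ,τ) = 3exp(-2τ)sin(ξ) - exp(-8τ)sin(2ξ) + 3exp(-32τ)sin(4ξ), and u(ξ,τ) = exp(-ξ)w(ξ,τ).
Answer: u(ξ, τ) = 3exp(-ξ)exp(-2τ)sin(ξ) - exp(-ξ)exp(-8τ)sin(2ξ) + 3exp(-ξ)exp(-32τ)sin(4ξ)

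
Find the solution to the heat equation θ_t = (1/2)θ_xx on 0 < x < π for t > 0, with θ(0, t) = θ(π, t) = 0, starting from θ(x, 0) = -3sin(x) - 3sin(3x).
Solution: Using separation of variables θ = X(x)G(t):
Eigenfunctions: sin(nx), n = 1, 2, 3, ...
General solution: θ(x, t) = Σ c_n sin(nx) exp(-n² t/2)
Matching θ(x,0) = -3sin(x) - 3sin(3x) term by term: c_1=-3, c_3=-3.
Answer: θ(x, t) = -3exp(-t/2)sin(x) - 3exp(-9t/2)sin(3x)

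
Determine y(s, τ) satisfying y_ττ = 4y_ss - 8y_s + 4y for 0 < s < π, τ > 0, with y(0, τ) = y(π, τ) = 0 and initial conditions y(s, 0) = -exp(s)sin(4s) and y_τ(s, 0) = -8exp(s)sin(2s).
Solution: Substitute y = exp(s)u.
Then y_s = exp(s)(u_s + u), y_ss = exp(s)(u_ss + 2u_s + u), y_ττ = exp(s)u_ττ; substituting and dividing by exp(s), the lower-order terms cancel: u_ττ = 4u_ss (standard wave equation).
Data for u: u(s,0) = exp(-s)y(s,0) = -sin(4s); u_τ(s,0) = exp(-s)y_τ(s,0) = -8sin(2s). The boundary conditions carry over: u(0,τ) = u(π,τ) = 0.
Separating variables: u = Σ [A_n cos(ω_n τ) + B_n sin(ω_n τ)] sin(ns), ω_n = 2n. From ICs (B_n = velocity coefficient / ω_n): A_4=-1, B_2=-2.
So u(s,τ) = -2sin(2s)sin(4τ) - sin(4s)cos(8τ), and y(s,τ) = exp(s)u(s,τ).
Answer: y(s, τ) = -2exp(s)sin(2s)sin(4τ) - exp(s)sin(4s)cos(8τ)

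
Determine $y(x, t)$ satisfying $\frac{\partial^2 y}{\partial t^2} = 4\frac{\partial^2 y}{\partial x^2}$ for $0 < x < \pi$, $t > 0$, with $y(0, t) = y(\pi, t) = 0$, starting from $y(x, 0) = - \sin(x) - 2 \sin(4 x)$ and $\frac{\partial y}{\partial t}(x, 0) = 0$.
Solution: Using separation of variables $y = X(x)T(t)$:
Eigenfunctions: $\sin(nx)$, $n = 1, 2, 3, \ldots$
General solution: $y(x, t) = \sum [A_n \cos(2n t) + B_n \sin(2n t)] \sin(nx)$
From $y(x,0) = - \sin(x) - 2 \sin(4 x)$: $A_1=-1, A_4=-2$. From $y_t(x,0) = 0$: all $B_n = 0$.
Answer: $y(x, t) = - \sin(x) \cos(2 t) - 2 \sin(4 x) \cos(8 t)$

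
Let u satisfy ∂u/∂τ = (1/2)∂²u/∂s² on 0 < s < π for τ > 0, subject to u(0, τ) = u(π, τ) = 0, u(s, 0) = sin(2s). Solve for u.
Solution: Separating variables: u = Σ c_n exp(-n²τ/2) sin(ns). From u(s,0) = sin(2s): c_2=1.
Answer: u(s, τ) = exp(-2τ)sin(2s)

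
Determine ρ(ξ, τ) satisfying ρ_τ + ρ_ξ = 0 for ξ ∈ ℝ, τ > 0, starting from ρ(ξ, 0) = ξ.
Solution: By characteristics (dξ/dτ = 1), ρ(ξ,τ) = f(ξ - τ) with f = ρ(·, 0).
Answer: ρ(ξ, τ) = ξ - τ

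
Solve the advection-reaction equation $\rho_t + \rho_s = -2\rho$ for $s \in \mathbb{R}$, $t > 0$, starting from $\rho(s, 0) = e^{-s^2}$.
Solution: Substitute $\rho = e^{-2t}u$.
Then $\rho_t = e^{-2t}(u_t - 2u)$, $\rho_s = e^{-2t}u_s$; substituting and dividing by $e^{-2t}$, the lower-order terms cancel: $u_t + u_s = 0$ (standard advection equation).
Data for $u$: $u(s,0) = \rho(s,0) = e^{-s^2}$.
By characteristics ($ds/dt = 1$), $u(s,t) = f(s - t)$ with $f = u( \cdot , 0)$.
So $u(s,t) = e^{-(s - t)^2}$, and $\rho(s,t) = e^{-2t}u(s,t)$.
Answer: $\rho(s, t) = e^{-2 t} e^{-(s - t)^2}$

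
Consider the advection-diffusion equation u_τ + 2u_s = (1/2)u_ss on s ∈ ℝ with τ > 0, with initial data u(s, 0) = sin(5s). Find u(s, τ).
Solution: Moving frame: η = s - 2τ, σ = τ, u = w(η,σ), so u_τ = w_σ - 2w_η and u_ss = w_ηη.
Hence u_τ + 2u_s = w_σ and the PDE becomes the heat equation w_σ = (1/2)w_ηη on η ∈ ℝ.
Initial data: w(η,0) = u(η,0) = sin(5η). Each mode sin(nη) decays as exp(-n²σ/2) on ℝ, so w(η,σ) = Σ c_n exp(-n²σ/2) sin(nη) with c_5=1: w(η,σ) = exp(-25σ/2)sin(5η).
Substituting back: u(s,τ) = w(s - 2τ, τ).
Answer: u(s, τ) = exp(-25τ/2)sin(5s - 10τ)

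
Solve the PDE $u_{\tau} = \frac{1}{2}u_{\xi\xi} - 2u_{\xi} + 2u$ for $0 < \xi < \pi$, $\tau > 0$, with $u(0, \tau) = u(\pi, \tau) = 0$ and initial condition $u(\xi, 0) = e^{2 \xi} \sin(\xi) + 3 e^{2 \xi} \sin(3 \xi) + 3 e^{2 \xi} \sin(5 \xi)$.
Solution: Substitute $u = e^{2\xi}w$, i.e. $w = e^{-2\xi}u$.
By the product rule, $u_{\xi} = e^{2\xi}(w_{\xi} + 2w)$, $u_{\xi\xi} = e^{2\xi}(w_{\xi\xi} + 4w_{\xi} + 4w)$, $u_{\tau} = e^{2\xi}w_{\tau}$.
Substituting into the PDE and dividing by $e^{2\xi}$: $w_{\tau} = \frac{1}{2}(w_{\xi\xi} + 4w_{\xi} + 4w) - 2(w_{\xi} + 2w) + 2w$.
The lower-order terms cancel, leaving the standard heat equation $w_{\tau} = \frac{1}{2}w_{\xi\xi}$.
Initial data for $w$: $w(\xi,0) = e^{-2\xi}u(\xi,0) = \sin(\xi) + 3 \sin(3 \xi) + 3 \sin(5 \xi)$. The boundary conditions carry over: $w(0,\tau) = w(\pi,\tau) = 0$.
Solve for $w$:
  Using separation of variables $w = X(\xi)T(\tau)$:
  Eigenfunctions: $\sin(n\xi)$, $n = 1, 2, 3, \ldots$
  General solution: $w(\xi, \tau) = \sum c_n \sin(n\xi) e^{-n^2 \tau/2}$
  Matching $w(\xi,0) = \sin(\xi) + 3 \sin(3 \xi) + 3 \sin(5 \xi)$ term by term: $c_1=1, c_3=3, c_5=3$.
Hence $w(\xi,\tau) = e^{-\tau/2} \sin(\xi) + 3 e^{-9 \tau/2} \sin(3 \xi) + 3 e^{-25 \tau/2} \sin(5 \xi)$.
Transform back: $u(\xi,\tau) = e^{2\xi}w(\xi,\tau)$.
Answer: $u(\xi, \tau) = e^{-\tau/2} e^{2 \xi} \sin(\xi) + 3 e^{-9 \tau/2} e^{2 \xi} \sin(3 \xi) + 3 e^{-25 \tau/2} e^{2 \xi} \sin(5 \xi)$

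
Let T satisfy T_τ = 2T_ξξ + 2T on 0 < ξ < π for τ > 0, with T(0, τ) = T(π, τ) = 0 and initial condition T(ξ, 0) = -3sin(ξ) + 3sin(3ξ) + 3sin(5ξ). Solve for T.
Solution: Substitute T = exp(2τ)u.
Then T_τ = exp(2τ)(u_τ + 2u), T_ξξ = exp(2τ)u_ξξ; substituting and dividing by exp(2τ), the lower-order terms cancel: u_τ = 2u_ξξ (standard heat equation).
Data for u: u(ξ,0) = T(ξ,0) = -3sin(ξ) + 3sin(3ξ) + 3sin(5ξ). The boundary conditions carry over: u(0,τ) = u(π,τ) = 0.
Separating variables: u = Σ c_n exp(-2n²τ) sin(nξ). From u(ξ,0) = -3sin(ξ) + 3sin(3ξ) + 3sin(5ξ): c_1=-3, c_3=3, c_5=3.
So u(ξ,τ) = -3exp(-2τ)sin(ξ) + 3exp(-18τ)sin(3ξ) + 3exp(-50τ)sin(5ξ), and T(ξ,τ) = exp(2τ)u(ξ,τ).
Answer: T(ξ, τ) = -3sin(ξ) + 3exp(-16τ)sin(3ξ) + 3exp(-48τ)sin(5ξ)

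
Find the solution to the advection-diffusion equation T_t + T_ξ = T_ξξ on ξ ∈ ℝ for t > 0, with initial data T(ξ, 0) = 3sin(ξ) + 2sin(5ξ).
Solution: Change to a moving frame: let η = ξ - t, σ = t and write T(ξ,t) = u(η,σ).
By the chain rule T_t = u_σ - u_η, T_ξ = u_η, T_ξξ = u_ηη.
Then T_t + T_ξ = u_σ: the advection term cancels and the PDE becomes the heat equation u_σ = u_ηη on η ∈ ℝ.
Initial data: u(η,0) = T(η,0) = 3sin(η) + 2sin(5η).
On η ∈ ℝ each mode satisfies (sin(nη))″ = -n² sin(nη), so exp(-n²σ) sin(nη) solves the heat equation; by superposition u(η,σ) = Σ c_n exp(-n²σ) sin(nη).
Reading off the coefficients: c_1=3, c_5=2, so u(η,σ) = 3exp(-σ)sin(η) + 2exp(-25σ)sin(5η).
Substituting back η = ξ - t, σ = t: T(ξ,t) = u(ξ - t, t).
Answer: T(ξ, t) = -3exp(-t)sin(t - ξ) - 2exp(-25t)sin(5t - 5ξ)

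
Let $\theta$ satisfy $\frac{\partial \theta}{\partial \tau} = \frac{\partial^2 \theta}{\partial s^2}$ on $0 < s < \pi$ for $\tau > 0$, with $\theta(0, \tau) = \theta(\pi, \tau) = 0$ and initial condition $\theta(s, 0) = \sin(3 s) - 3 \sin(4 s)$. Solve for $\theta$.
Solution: Separating variables: $\theta = \sum c_n e^{-n^2\tau} \sin(ns)$. From $\theta(s,0) = \sin(3 s) - 3 \sin(4 s)$: $c_3=1, c_4=-3$.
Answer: $\theta(s, \tau) = e^{-9 \tau} \sin(3 s) - 3 e^{-16 \tau} \sin(4 s)$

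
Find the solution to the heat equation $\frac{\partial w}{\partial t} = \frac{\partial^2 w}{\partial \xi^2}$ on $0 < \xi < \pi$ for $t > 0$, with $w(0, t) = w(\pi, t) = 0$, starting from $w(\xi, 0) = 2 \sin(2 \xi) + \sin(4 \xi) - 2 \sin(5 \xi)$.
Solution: Separating variables: $w = \sum c_n e^{-n^2t} \sin(n\xi)$. From $w(\xi,0) = 2 \sin(2 \xi) + \sin(4 \xi) - 2 \sin(5 \xi)$: $c_2=2, c_4=1, c_5=-2$.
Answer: $w(\xi, t) = 2 e^{-4 t} \sin(2 \xi) + e^{-16 t} \sin(4 \xi) - 2 e^{-25 t} \sin(5 \xi)$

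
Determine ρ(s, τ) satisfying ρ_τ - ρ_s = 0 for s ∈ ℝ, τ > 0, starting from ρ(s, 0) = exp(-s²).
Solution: By method of characteristics (waves move left with speed 1):
Along characteristics s + τ = const, ρ is constant, so ρ(s,τ) = f(s + τ) with f = ρ(·, 0).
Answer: ρ(s, τ) = exp(-(s + τ)²)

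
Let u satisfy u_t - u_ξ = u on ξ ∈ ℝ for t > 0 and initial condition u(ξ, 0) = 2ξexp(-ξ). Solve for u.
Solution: Substitute u = exp(-ξ)w, i.e. w = exp(ξ)u.
By the product rule, u_ξ = exp(-ξ)(w_ξ - w), u_t = exp(-ξ)w_t.
Substituting into the PDE and dividing by exp(-ξ): w_t - (w_ξ - w) = w.
The lower-order terms cancel, leaving the standard advection equation w_t - w_ξ = 0.
Initial data for w: w(ξ,0) = exp(ξ)u(ξ,0) = 2ξ.
Solve for w:
  By method of characteristics (waves move left with speed 1):
  Along characteristics ξ + t = const, w is constant, so w(ξ,t) = f(ξ + t) with f = w(·, 0).
Hence w(ξ,t) = 2t + 2ξ.
Transform back: u(ξ,t) = exp(-ξ)w(ξ,t).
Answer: u(ξ, t) = 2texp(-ξ) + 2ξexp(-ξ)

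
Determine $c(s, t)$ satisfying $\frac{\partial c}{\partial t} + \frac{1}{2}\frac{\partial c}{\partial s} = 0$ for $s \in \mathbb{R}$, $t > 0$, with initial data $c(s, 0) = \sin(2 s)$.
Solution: By method of characteristics (waves move right with speed 1/2):
Along characteristics $s - \frac{1}{2}t =$ const, $c$ is constant, so $c(s,t) = f(s - \frac{1}{2}t)$ with $f = c( \cdot , 0)$.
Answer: $c(s, t) = \sin(2 s - t)$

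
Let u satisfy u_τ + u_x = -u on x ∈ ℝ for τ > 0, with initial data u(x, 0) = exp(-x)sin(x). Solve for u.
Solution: Substitute u = exp(-x)w, i.e. w = exp(x)u.
By the product rule, u_x = exp(-x)(w_x - w), u_τ = exp(-x)w_τ.
Substituting into the PDE and dividing by exp(-x): w_τ + (w_x - w) = -w.
The lower-order terms cancel, leaving the standard advection equation w_τ + w_x = 0.
Initial data for w: w(x,0) = exp(x)u(x,0) = sin(x).
Solve for w:
  By method of characteristics (waves move right with speed 1):
  Along characteristics x - τ = const, w is constant, so w(x,τ) = f(x - τ) with f = w(·, 0).
Hence w(x,τ) = sin(x - τ).
Transform back: u(x,τ) = exp(-x)w(x,τ).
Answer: u(x, τ) = exp(-x)sin(x - τ)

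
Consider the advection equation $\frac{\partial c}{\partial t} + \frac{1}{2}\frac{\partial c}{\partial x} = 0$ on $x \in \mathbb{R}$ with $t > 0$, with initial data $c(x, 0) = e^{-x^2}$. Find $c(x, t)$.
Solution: By characteristics ($dx/dt = 1/2$), $c(x,t) = f(x - \frac{1}{2}t)$ with $f = c( \cdot , 0)$.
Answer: $c(x, t) = e^{-(-t/2 + x)^2}$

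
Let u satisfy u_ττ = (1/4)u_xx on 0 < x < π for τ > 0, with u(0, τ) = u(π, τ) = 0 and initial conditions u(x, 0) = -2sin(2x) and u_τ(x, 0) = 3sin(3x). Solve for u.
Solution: Using separation of variables u = X(x)T(τ):
Eigenfunctions: sin(nx), n = 1, 2, 3, ...
General solution: u(x, τ) = Σ [A_n cos(n τ/2) + B_n sin(n τ/2)] sin(nx)
From u(x,0) = -2sin(2x): A_2=-2. From u_τ(x,0) = 3sin(3x), using u_τ(x,0) = Σ ω_n B_n sin(nx) with ω_n = n/2: B_3 = 3/(3/2) = 2.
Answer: u(x, τ) = -2sin(2x)cos(τ) + 2sin(3x)sin(3τ/2)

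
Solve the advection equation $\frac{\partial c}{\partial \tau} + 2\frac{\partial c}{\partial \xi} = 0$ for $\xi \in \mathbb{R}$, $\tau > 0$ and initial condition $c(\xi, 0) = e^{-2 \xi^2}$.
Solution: By characteristics ($d\xi/d\tau = 2$), $c(\xi,\tau) = f(\xi - 2\tau)$ with $f = c( \cdot , 0)$.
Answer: $c(\xi, \tau) = e^{-2 (-2 \tau + \xi)^2}$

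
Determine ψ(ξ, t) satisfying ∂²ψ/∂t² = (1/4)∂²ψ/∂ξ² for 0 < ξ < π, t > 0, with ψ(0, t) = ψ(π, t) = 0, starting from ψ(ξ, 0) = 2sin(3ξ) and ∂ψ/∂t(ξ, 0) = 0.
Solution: Using separation of variables ψ = X(ξ)T(t):
Eigenfunctions: sin(nξ), n = 1, 2, 3, ...
General solution: ψ(ξ, t) = Σ [A_n cos(n t/2) + B_n sin(n t/2)] sin(nξ)
From ψ(ξ,0) = 2sin(3ξ): A_3=2. From ψ_t(ξ,0) = 0: all B_n = 0.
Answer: ψ(ξ, t) = 2sin(3ξ)cos(3t/2)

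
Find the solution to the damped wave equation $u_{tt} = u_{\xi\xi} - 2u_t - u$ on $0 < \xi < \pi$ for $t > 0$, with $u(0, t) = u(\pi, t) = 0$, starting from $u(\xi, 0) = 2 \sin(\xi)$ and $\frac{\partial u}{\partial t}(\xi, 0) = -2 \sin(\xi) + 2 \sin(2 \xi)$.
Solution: Substitute $u = e^{-t}w$, i.e. $w = e^{t}u$.
By the product rule, $u_t = e^{-t}(w_t - w)$, $u_{tt} = e^{-t}(w_{tt} - 2w_t + w)$, $u_{\xi\xi} = e^{-t}w_{\xi\xi}$.
Substituting into the PDE and dividing by $e^{-t}$: $w_{tt} - 2w_t + w = w_{\xi\xi} - 2(w_t - w) - w$.
The lower-order terms cancel, leaving the standard wave equation $w_{tt} = w_{\xi\xi}$.
Initial data for $w$: $w(\xi,0) = u(\xi,0) = 2 \sin(\xi)$; $w_t(\xi,0) = u_t(\xi,0) + u(\xi,0) = 2 \sin(2 \xi)$. The boundary conditions carry over: $w(0,t) = w(\pi,t) = 0$.
Solve for $w$:
  Using separation of variables $w = X(\xi)T(t)$:
  Eigenfunctions: $\sin(n\xi)$, $n = 1, 2, 3, \ldots$
  General solution: $w(\xi, t) = \sum [A_n \cos(n t) + B_n \sin(n t)] \sin(n\xi)$
  From $w(\xi,0) = 2 \sin(\xi)$: $A_1=2$. From $w_t(\xi,0) = 2 \sin(2 \xi)$, using $w_t(\xi,0) = \sum \omega_n B_n \sin(n\xi)$ with $\omega_n = n$: $B_2 = 2/2 = 1$.
Hence $w(\xi,t) = \sin(2 t) \sin(2 \xi) + 2 \sin(\xi) \cos(t)$.
Transform back: $u(\xi,t) = e^{-t}w(\xi,t)$.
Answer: $u(\xi, t) = 2 e^{-t} \sin(\xi) \cos(t) + e^{-t} \sin(2 \xi) \sin(2 t)$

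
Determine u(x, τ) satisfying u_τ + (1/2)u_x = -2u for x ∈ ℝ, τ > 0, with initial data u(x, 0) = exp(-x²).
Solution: Substitute u = exp(-2τ)w.
Then u_τ = exp(-2τ)(w_τ - 2w), u_x = exp(-2τ)w_x; substituting and dividing by exp(-2τ), the lower-order terms cancel: w_τ + (1/2)w_x = 0 (standard advection equation).
Data for w: w(x,0) = u(x,0) = exp(-x²).
By characteristics (dx/dτ = 1/2), w(x,τ) = f(x - (1/2)τ) with f = w(·, 0).
So w(x,τ) = exp(-(x - τ/2)²), and u(x,τ) = exp(-2τ)w(x,τ).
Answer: u(x, τ) = exp(-2τ)exp(-(x - τ/2)²)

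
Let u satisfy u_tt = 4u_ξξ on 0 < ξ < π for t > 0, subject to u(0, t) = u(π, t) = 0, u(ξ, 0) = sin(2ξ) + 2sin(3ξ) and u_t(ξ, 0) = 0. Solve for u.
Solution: Separating variables: u = Σ [A_n cos(ω_n t) + B_n sin(ω_n t)] sin(nξ), ω_n = 2n. From ICs: A_2=1, A_3=2.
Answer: u(ξ, t) = sin(2ξ)cos(4t) + 2sin(3ξ)cos(6t)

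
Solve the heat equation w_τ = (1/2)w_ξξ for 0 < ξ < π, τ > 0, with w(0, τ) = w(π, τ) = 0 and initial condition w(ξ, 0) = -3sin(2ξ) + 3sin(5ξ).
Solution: Using separation of variables w = X(ξ)T(τ):
Eigenfunctions: sin(nξ), n = 1, 2, 3, ...
General solution: w(ξ, τ) = Σ c_n sin(nξ) exp(-n² τ/2)
Matching w(ξ,0) = -3sin(2ξ) + 3sin(5ξ) term by term: c_2=-3, c_5=3.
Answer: w(ξ, τ) = -3exp(-2τ)sin(2ξ) + 3exp(-25τ/2)sin(5ξ)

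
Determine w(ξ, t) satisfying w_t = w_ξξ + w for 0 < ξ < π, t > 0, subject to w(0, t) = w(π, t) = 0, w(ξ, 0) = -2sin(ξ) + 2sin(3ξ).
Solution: Substitute w = exp(t)u, i.e. u = exp(-t)w.
By the product rule, w_t = exp(t)(u_t + u), w_ξξ = exp(t)u_ξξ.
Substituting into the PDE and dividing by exp(t): u_t + u = u_ξξ + u.
The lower-order terms cancel, leaving the standard heat equation u_t = u_ξξ.
Initial data for u: u(ξ,0) = w(ξ,0) = -2sin(ξ) + 2sin(3ξ). The boundary conditions carry over: u(0,t) = u(π,t) = 0.
Solve for u:
  Using separation of variables u = X(ξ)T(t):
  Eigenfunctions: sin(nξ), n = 1, 2, 3, ...
  General solution: u(ξ, t) = Σ c_n sin(nξ) exp(-n² t)
  Matching u(ξ,0) = -2sin(ξ) + 2sin(3ξ) term by term: c_1=-2, c_3=2.
Hence u(ξ,t) = -2exp(-t)sin(ξ) + 2exp(-9t)sin(3ξ).
Transform back: w(ξ,t) = exp(t)u(ξ,t).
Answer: w(ξ, t) = -2sin(ξ) + 2exp(-8t)sin(3ξ)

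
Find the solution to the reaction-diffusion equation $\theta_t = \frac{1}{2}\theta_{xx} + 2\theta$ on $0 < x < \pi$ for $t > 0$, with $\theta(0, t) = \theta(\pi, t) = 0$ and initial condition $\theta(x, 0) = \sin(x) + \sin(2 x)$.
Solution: Substitute $\theta = e^{2t}u$, i.e. $u = e^{-2t}\theta$.
By the product rule, $\theta_t = e^{2t}(u_t + 2u)$, $\theta_{xx} = e^{2t}u_{xx}$.
Substituting into the PDE and dividing by $e^{2t}$: $u_t + 2u = \frac{1}{2}u_{xx} + 2u$.
The lower-order terms cancel, leaving the standard heat equation $u_t = \frac{1}{2}u_{xx}$.
Initial data for $u$: $u(x,0) = \theta(x,0) = \sin(x) + \sin(2 x)$. The boundary conditions carry over: $u(0,t) = u(\pi,t) = 0$.
Solve for $u$:
  Using separation of variables $u = X(x)G(t)$:
  Eigenfunctions: $\sin(nx)$, $n = 1, 2, 3, \ldots$
  General solution: $u(x, t) = \sum c_n \sin(nx) e^{-n^2 t/2}$
  Matching $u(x,0) = \sin(x) + \sin(2 x)$ term by term: $c_1=1, c_2=1$.
Hence $u(x,t) = e^{-2 t} \sin(2 x) + e^{-t/2} \sin(x)$.
Transform back: $\theta(x,t) = e^{2t}u(x,t)$.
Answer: $\theta(x, t) = e^{3 t/2} \sin(x) + \sin(2 x)$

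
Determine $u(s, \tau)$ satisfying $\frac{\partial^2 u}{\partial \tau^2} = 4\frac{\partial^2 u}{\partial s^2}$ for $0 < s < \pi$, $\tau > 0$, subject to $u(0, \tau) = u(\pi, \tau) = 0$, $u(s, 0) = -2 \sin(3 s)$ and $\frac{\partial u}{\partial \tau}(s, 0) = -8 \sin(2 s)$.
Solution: Using separation of variables $u = X(s)T(\tau)$:
Eigenfunctions: $\sin(ns)$, $n = 1, 2, 3, \ldots$
General solution: $u(s, \tau) = \sum [A_n \cos(2n \tau) + B_n \sin(2n \tau)] \sin(ns)$
From $u(s,0) = -2 \sin(3 s)$: $A_3=-2$. From $u_{\tau}(s,0) = -8 \sin(2 s)$, using $u_{\tau}(s,0) = \sum \omega_n B_n \sin(ns)$ with $\omega_n = 2n$: $B_2 = (-8)/4 = -2$.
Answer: $u(s, \tau) = -2 \sin(4 \tau) \sin(2 s) - 2 \sin(3 s) \cos(6 \tau)$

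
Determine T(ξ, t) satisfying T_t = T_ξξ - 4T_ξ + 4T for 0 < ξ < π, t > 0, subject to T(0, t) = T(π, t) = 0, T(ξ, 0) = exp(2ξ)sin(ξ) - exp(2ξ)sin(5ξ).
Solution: Substitute T = exp(2ξ)u.
Then T_ξ = exp(2ξ)(u_ξ + 2u), T_ξξ = exp(2ξ)(u_ξξ + 4u_ξ + 4u), T_t = exp(2ξ)u_t; substituting and dividing by exp(2ξ), the lower-order terms cancel: u_t = u_ξξ (standard heat equation).
Data for u: u(ξ,0) = exp(-2ξ)T(ξ,0) = sin(ξ) - sin(5ξ). The boundary conditions carry over: u(0,t) = u(π,t) = 0.
Separating variables: u = Σ c_n exp(-n²t) sin(nξ). From u(ξ,0) = sin(ξ) - sin(5ξ): c_1=1, c_5=-1.
So u(ξ,t) = exp(-t)sin(ξ) - exp(-25t)sin(5ξ), and T(ξ,t) = exp(2ξ)u(ξ,t).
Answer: T(ξ, t) = exp(-t)exp(2ξ)sin(ξ) - exp(-25t)exp(2ξ)sin(5ξ)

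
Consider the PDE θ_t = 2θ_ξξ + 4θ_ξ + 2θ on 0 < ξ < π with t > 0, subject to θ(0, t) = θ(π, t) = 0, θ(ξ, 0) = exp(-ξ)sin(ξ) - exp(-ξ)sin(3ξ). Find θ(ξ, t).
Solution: Substitute θ = exp(-ξ)u.
Then θ_ξ = exp(-ξ)(u_ξ - u), θ_ξξ = exp(-ξ)(u_ξξ - 2u_ξ + u), θ_t = exp(-ξ)u_t; substituting and dividing by exp(-ξ), the lower-order terms cancel: u_t = 2u_ξξ (standard heat equation).
Data for u: u(ξ,0) = exp(ξ)θ(ξ,0) = sin(ξ) - sin(3ξ). The boundary conditions carry over: u(0,t) = u(π,t) = 0.
Separating variables: u = Σ c_n exp(-2n²t) sin(nξ). From u(ξ,0) = sin(ξ) - sin(3ξ): c_1=1, c_3=-1.
So u(ξ,t) = exp(-2t)sin(ξ) - exp(-18t)sin(3ξ), and θ(ξ,t) = exp(-ξ)u(ξ,t).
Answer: θ(ξ, t) = exp(-2t)exp(-ξ)sin(ξ) - exp(-18t)exp(-ξ)sin(3ξ)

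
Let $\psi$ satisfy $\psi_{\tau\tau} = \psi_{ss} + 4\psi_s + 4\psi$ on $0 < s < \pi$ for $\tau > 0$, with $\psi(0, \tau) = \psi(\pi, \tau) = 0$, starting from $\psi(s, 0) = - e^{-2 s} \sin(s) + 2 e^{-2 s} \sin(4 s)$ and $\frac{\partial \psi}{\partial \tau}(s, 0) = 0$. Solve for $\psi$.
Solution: Substitute $\psi = e^{-2s}u$, i.e. $u = e^{2s}\psi$.
By the product rule, $\psi_s = e^{-2s}(u_s - 2u)$, $\psi_{ss} = e^{-2s}(u_{ss} - 4u_s + 4u)$, $\psi_{\tau\tau} = e^{-2s}u_{\tau\tau}$.
Substituting into the PDE and dividing by $e^{-2s}$: $u_{\tau\tau} = (u_{ss} - 4u_s + 4u) + 4(u_s - 2u) + 4u$.
The lower-order terms cancel, leaving the standard wave equation $u_{\tau\tau} = u_{ss}$.
Initial data for $u$: $u(s,0) = e^{2s}\psi(s,0) = - \sin(s) + 2 \sin(4 s)$; $u_{\tau}(s,0) = e^{2s}\psi_{\tau}(s,0) = 0$. The boundary conditions carry over: $u(0,\tau) = u(\pi,\tau) = 0$.
Solve for $u$:
  Using separation of variables $u = X(s)T(\tau)$:
  Eigenfunctions: $\sin(ns)$, $n = 1, 2, 3, \ldots$
  General solution: $u(s, \tau) = \sum [A_n \cos(n \tau) + B_n \sin(n \tau)] \sin(ns)$
  From $u(s,0) = - \sin(s) + 2 \sin(4 s)$: $A_1=-1, A_4=2$. From $u_{\tau}(s,0) = 0$: all $B_n = 0$.
Hence $u(s,\tau) = - \sin(s) \cos(\tau) + 2 \sin(4 s) \cos(4 \tau)$.
Transform back: $\psi(s,\tau) = e^{-2s}u(s,\tau)$.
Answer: $\psi(s, \tau) = - e^{-2 s} \sin(s) \cos(\tau) + 2 e^{-2 s} \sin(4 s) \cos(4 \tau)$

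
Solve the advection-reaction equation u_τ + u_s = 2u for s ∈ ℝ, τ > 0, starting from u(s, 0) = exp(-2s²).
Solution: Substitute u = exp(2τ)w.
Then u_τ = exp(2τ)(w_τ + 2w), u_s = exp(2τ)w_s; substituting and dividing by exp(2τ), the lower-order terms cancel: w_τ + w_s = 0 (standard advection equation).
Data for w: w(s,0) = u(s,0) = exp(-2s²).
By characteristics (ds/dτ = 1), w(s,τ) = f(s - τ) with f = w(·, 0).
So w(s,τ) = exp(-2(s - τ)²), and u(s,τ) = exp(2τ)w(s,τ).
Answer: u(s, τ) = exp(2τ)exp(-2(s - τ)²)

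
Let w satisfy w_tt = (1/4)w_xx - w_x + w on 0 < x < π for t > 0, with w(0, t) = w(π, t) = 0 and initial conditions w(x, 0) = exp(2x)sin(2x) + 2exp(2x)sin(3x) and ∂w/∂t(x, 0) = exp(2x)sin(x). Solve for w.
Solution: Substitute w = exp(2x)u, i.e. u = exp(-2x)w.
By the product rule, w_x = exp(2x)(u_x + 2u), w_xx = exp(2x)(u_xx + 4u_x + 4u), w_tt = exp(2x)u_tt.
Substituting into the PDE and dividing by exp(2x): u_tt = (1/4)(u_xx + 4u_x + 4u) - (u_x + 2u) + u.
The lower-order terms cancel, leaving the standard wave equation u_tt = (1/4)u_xx.
Initial data for u: u(x,0) = exp(-2x)w(x,0) = sin(2x) + 2sin(3x); u_t(x,0) = exp(-2x)w_t(x,0) = sin(x). The boundary conditions carry over: u(0,t) = u(π,t) = 0.
Solve for u:
  Using separation of variables u = X(x)T(t):
  Eigenfunctions: sin(nx), n = 1, 2, 3, ...
  General solution: u(x, t) = Σ [A_n cos(n t/2) + B_n sin(n t/2)] sin(nx)
  From u(x,0) = sin(2x) + 2sin(3x): A_2=1, A_3=2. From u_t(x,0) = sin(x), using u_t(x,0) = Σ ω_n B_n sin(nx) with ω_n = n/2: B_1 = 1/(1/2) = 2.
Hence u(x,t) = 2sin(t/2)sin(x) + sin(2x)cos(t) + 2sin(3x)cos(3t/2).
Transform back: w(x,t) = exp(2x)u(x,t).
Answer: w(x, t) = 2exp(2x)sin(t/2)sin(x) + exp(2x)sin(2x)cos(t) + 2exp(2x)sin(3x)cos(3t/2)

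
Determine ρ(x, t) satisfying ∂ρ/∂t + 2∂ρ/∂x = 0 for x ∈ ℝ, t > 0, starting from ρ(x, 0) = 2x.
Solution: By method of characteristics (waves move right with speed 2):
Along characteristics x - 2t = const, ρ is constant, so ρ(x,t) = f(x - 2t) with f = ρ(·, 0).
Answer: ρ(x, t) = -4t + 2x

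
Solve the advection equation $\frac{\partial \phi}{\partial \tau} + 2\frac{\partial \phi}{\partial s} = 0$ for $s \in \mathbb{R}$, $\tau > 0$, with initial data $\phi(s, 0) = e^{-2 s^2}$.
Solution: By method of characteristics (waves move right with speed 2):
Along characteristics $s - 2\tau =$ const, $\phi$ is constant, so $\phi(s,\tau) = f(s - 2\tau)$ with $f = \phi( \cdot , 0)$.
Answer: $\phi(s, \tau) = e^{-2 (-2 \tau + s)^2}$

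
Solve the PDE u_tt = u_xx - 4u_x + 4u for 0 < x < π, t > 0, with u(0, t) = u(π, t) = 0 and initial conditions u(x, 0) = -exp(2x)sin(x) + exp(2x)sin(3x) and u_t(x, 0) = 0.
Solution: Substitute u = exp(2x)w, i.e. w = exp(-2x)u.
By the product rule, u_x = exp(2x)(w_x + 2w), u_xx = exp(2x)(w_xx + 4w_x + 4w), u_tt = exp(2x)w_tt.
Substituting into the PDE and dividing by exp(2x): w_tt = (w_xx + 4w_x + 4w) - 4(w_x + 2w) + 4w.
The lower-order terms cancel, leaving the standard wave equation w_tt = w_xx.
Initial data for w: w(x,0) = exp(-2x)u(x,0) = -sin(x) + sin(3x); w_t(x,0) = exp(-2x)u_t(x,0) = 0. The boundary conditions carry over: w(0,t) = w(π,t) = 0.
Solve for w:
  Using separation of variables w = X(x)T(t):
  Eigenfunctions: sin(nx), n = 1, 2, 3, ...
  General solution: w(x, t) = Σ [A_n cos(n t) + B_n sin(n t)] sin(nx)
  From w(x,0) = -sin(x) + sin(3x): A_1=-1, A_3=1. From w_t(x,0) = 0: all B_n = 0.
Hence w(x,t) = -sin(x)cos(t) + sin(3x)cos(3t).
Transform back: u(x,t) = exp(2x)w(x,t).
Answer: u(x, t) = -exp(2x)sin(x)cos(t) + exp(2x)sin(3x)cos(3t)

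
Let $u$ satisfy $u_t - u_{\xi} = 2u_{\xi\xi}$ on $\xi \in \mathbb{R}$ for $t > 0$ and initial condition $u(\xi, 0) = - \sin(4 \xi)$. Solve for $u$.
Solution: Change to a moving frame: let $\eta = \xi + t$, $\sigma = t$ and write $u(\xi,t) = w(\eta,\sigma)$.
By the chain rule $u_t = w_{\sigma} + w_{\eta}$, $u_{\xi} = w_{\eta}$, $u_{\xi\xi} = w_{\eta\eta}$.
Then $u_t - u_{\xi} = w_{\sigma}$: the advection term cancels and the PDE becomes the heat equation $w_{\sigma} = 2w_{\eta\eta}$ on $\eta \in \mathbb{R}$.
Initial data: $w(\eta,0) = u(\eta,0) = - \sin(4 \eta)$.
On $\eta \in \mathbb{R}$ each mode satisfies $(\sin(n\eta))'' = -n^2 \sin(n\eta)$, so $e^{-2n^2\sigma} \sin(n\eta)$ solves the heat equation; by superposition $w(\eta,\sigma) = \sum c_n e^{-2n^2\sigma} \sin(n\eta)$.
Reading off the coefficients: $c_4=-1$, so $w(\eta,\sigma) = - e^{-32 \sigma} \sin(4 \eta)$.
Substituting back $\eta = \xi + t$, $\sigma = t$: $u(\xi,t) = w(\xi + t, t)$.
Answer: $u(\xi, t) = - e^{-32 t} \sin(4 \xi + 4 t)$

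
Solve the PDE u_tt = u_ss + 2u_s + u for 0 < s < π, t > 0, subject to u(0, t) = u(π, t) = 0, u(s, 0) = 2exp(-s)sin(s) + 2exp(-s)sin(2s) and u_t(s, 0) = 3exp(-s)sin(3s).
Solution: Substitute u = exp(-s)w, i.e. w = exp(s)u.
By the product rule, u_s = exp(-s)(w_s - w), u_ss = exp(-s)(w_ss - 2w_s + w), u_tt = exp(-s)w_tt.
Substituting into the PDE and dividing by exp(-s): w_tt = (w_ss - 2w_s + w) + 2(w_s - w) + w.
The lower-order terms cancel, leaving the standard wave equation w_tt = w_ss.
Initial data for w: w(s,0) = exp(s)u(s,0) = 2sin(s) + 2sin(2s); w_t(s,0) = exp(s)u_t(s,0) = 3sin(3s). The boundary conditions carry over: w(0,t) = w(π,t) = 0.
Solve for w:
  Using separation of variables w = X(s)T(t):
  Eigenfunctions: sin(ns), n = 1, 2, 3, ...
  General solution: w(s, t) = Σ [A_n cos(n t) + B_n sin(n t)] sin(ns)
  From w(s,0) = 2sin(s) + 2sin(2s): A_1=2, A_2=2. From w_t(s,0) = 3sin(3s), using w_t(s,0) = Σ ω_n B_n sin(ns) with ω_n = n: B_3 = 3/3 = 1.
Hence w(s,t) = 2sin(s)cos(t) + 2sin(2s)cos(2t) + sin(3s)sin(3t).
Transform back: u(s,t) = exp(-s)w(s,t).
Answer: u(s, t) = 2exp(-s)sin(s)cos(t) + 2exp(-s)sin(2s)cos(2t) + exp(-s)sin(3s)sin(3t)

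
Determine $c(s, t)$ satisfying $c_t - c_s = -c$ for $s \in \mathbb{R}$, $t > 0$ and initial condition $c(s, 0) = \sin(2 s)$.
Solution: Substitute $c = e^{-t}u$, i.e. $u = e^{t}c$.
By the product rule, $c_t = e^{-t}(u_t - u)$, $c_s = e^{-t}u_s$.
Substituting into the PDE and dividing by $e^{-t}$: $u_t - u - u_s = -u$.
The lower-order terms cancel, leaving the standard advection equation $u_t - u_s = 0$.
Initial data for $u$: $u(s,0) = c(s,0) = \sin(2 s)$.
Solve for $u$:
  By method of characteristics (waves move left with speed 1):
  Along characteristics $s + t =$ const, $u$ is constant, so $u(s,t) = f(s + t)$ with $f = u( \cdot , 0)$.
Hence $u(s,t) = \sin(2 s + 2 t)$.
Transform back: $c(s,t) = e^{-t}u(s,t)$.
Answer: $c(s, t) = e^{-t} \sin(2 s + 2 t)$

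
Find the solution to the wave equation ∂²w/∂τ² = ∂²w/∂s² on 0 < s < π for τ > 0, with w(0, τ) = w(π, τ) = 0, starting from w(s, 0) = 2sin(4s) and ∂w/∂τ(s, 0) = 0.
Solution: Separating variables: w = Σ [A_n cos(ω_n τ) + B_n sin(ω_n τ)] sin(ns), ω_n = n. From ICs: A_4=2.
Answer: w(s, τ) = 2sin(4s)cos(4τ)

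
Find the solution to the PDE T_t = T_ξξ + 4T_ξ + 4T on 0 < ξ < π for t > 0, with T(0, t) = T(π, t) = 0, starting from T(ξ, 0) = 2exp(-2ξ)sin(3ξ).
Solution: Substitute T = exp(-2ξ)u, i.e. u = exp(2ξ)T.
By the product rule, T_ξ = exp(-2ξ)(u_ξ - 2u), T_ξξ = exp(-2ξ)(u_ξξ - 4u_ξ + 4u), T_t = exp(-2ξ)u_t.
Substituting into the PDE and dividing by exp(-2ξ): u_t = (u_ξξ - 4u_ξ + 4u) + 4(u_ξ - 2u) + 4u.
The lower-order terms cancel, leaving the standard heat equation u_t = u_ξξ.
Initial data for u: u(ξ,0) = exp(2ξ)T(ξ,0) = 2sin(3ξ). The boundary conditions carry over: u(0,t) = u(π,t) = 0.
Solve for u:
  Using separation of variables u = X(ξ)G(t):
  Eigenfunctions: sin(nξ), n = 1, 2, 3, ...
  General solution: u(ξ, t) = Σ c_n sin(nξ) exp(-n² t)
  Matching u(ξ,0) = 2sin(3ξ) term by term: c_3=2.
Hence u(ξ,t) = 2exp(-9t)sin(3ξ).
Transform back: T(ξ,t) = exp(-2ξ)u(ξ,t).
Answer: T(ξ, t) = 2exp(-9t)exp(-2ξ)sin(3ξ)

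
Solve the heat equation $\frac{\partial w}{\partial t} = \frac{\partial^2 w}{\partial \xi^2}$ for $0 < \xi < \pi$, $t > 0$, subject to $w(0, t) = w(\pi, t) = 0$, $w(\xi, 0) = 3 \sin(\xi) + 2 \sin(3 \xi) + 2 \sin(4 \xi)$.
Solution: Separating variables: $w = \sum c_n e^{-n^2t} \sin(n\xi)$. From $w(\xi,0) = 3 \sin(\xi) + 2 \sin(3 \xi) + 2 \sin(4 \xi)$: $c_1=3, c_3=2, c_4=2$.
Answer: $w(\xi, t) = 3 e^{-t} \sin(\xi) + 2 e^{-9 t} \sin(3 \xi) + 2 e^{-16 t} \sin(4 \xi)$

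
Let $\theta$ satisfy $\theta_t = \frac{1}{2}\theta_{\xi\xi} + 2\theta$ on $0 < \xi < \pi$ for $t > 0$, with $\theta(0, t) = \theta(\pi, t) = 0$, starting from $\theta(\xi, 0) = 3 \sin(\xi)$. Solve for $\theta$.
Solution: Substitute $\theta = e^{2t}u$.
Then $\theta_t = e^{2t}(u_t + 2u)$, $\theta_{\xi\xi} = e^{2t}u_{\xi\xi}$; substituting and dividing by $e^{2t}$, the lower-order terms cancel: $u_t = \frac{1}{2}u_{\xi\xi}$ (standard heat equation).
Data for $u$: $u(\xi,0) = \theta(\xi,0) = 3 \sin(\xi)$. The boundary conditions carry over: $u(0,t) = u(\pi,t) = 0$.
Separating variables: $u = \sum c_n e^{-n^2t/2} \sin(n\xi)$. From $u(\xi,0) = 3 \sin(\xi)$: $c_1=3$.
So $u(\xi,t) = 3 e^{-t/2} \sin(\xi)$, and $\theta(\xi,t) = e^{2t}u(\xi,t)$.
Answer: $\theta(\xi, t) = 3 e^{3 t/2} \sin(\xi)$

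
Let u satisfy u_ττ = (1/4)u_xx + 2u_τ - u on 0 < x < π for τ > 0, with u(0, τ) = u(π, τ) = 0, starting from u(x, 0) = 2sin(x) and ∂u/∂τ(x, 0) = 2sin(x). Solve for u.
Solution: Substitute u = exp(τ)w.
Then u_τ = exp(τ)(w_τ + w), u_ττ = exp(τ)(w_ττ + 2w_τ + w), u_xx = exp(τ)w_xx; substituting and dividing by exp(τ), the lower-order terms cancel: w_ττ = (1/4)w_xx (standard wave equation).
Data for w: w(x,0) = u(x,0) = 2sin(x); w_τ(x,0) = u_τ(x,0) - u(x,0) = 0. The boundary conditions carry over: w(0,τ) = w(π,τ) = 0.
Separating variables: w = Σ [A_n cos(ω_n τ) + B_n sin(ω_n τ)] sin(nx), ω_n = n/2. From ICs: A_1=2.
So w(x,τ) = 2sin(x)cos(τ/2), and u(x,τ) = exp(τ)w(x,τ).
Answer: u(x, τ) = 2exp(τ)sin(x)cos(τ/2)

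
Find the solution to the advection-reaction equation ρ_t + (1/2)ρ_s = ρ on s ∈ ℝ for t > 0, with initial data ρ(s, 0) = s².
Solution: Substitute ρ = exp(t)u.
Then ρ_t = exp(t)(u_t + u), ρ_s = exp(t)u_s; substituting and dividing by exp(t), the lower-order terms cancel: u_t + (1/2)u_s = 0 (standard advection equation).
Data for u: u(s,0) = ρ(s,0) = s².
By characteristics (ds/dt = 1/2), u(s,t) = f(s - (1/2)t) with f = u(·, 0).
So u(s,t) = s² - st + (1/4)t², and ρ(s,t) = exp(t)u(s,t).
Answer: ρ(s, t) = s²exp(t) - stexp(t) + (1/4)t²exp(t)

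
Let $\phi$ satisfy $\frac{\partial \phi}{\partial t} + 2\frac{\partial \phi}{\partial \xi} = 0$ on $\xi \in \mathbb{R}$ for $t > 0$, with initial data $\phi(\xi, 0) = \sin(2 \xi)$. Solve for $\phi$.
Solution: By characteristics ($d\xi/dt = 2$), $\phi(\xi,t) = f(\xi - 2t)$ with $f = \phi( \cdot , 0)$.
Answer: $\phi(\xi, t) = \sin(2 \xi - 4 t)$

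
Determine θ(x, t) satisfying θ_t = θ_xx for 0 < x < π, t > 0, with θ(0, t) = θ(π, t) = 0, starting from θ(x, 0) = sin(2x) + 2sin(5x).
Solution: Separating variables: θ = Σ c_n exp(-n²t) sin(nx). From θ(x,0) = sin(2x) + 2sin(5x): c_2=1, c_5=2.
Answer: θ(x, t) = exp(-4t)sin(2x) + 2exp(-25t)sin(5x)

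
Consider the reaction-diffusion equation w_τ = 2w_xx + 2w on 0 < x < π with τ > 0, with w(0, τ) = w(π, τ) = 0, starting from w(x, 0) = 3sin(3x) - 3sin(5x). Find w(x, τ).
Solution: Substitute w = exp(2τ)u.
Then w_τ = exp(2τ)(u_τ + 2u), w_xx = exp(2τ)u_xx; substituting and dividing by exp(2τ), the lower-order terms cancel: u_τ = 2u_xx (standard heat equation).
Data for u: u(x,0) = w(x,0) = 3sin(3x) - 3sin(5x). The boundary conditions carry over: u(0,τ) = u(π,τ) = 0.
Separating variables: u = Σ c_n exp(-2n²τ) sin(nx). From u(x,0) = 3sin(3x) - 3sin(5x): c_3=3, c_5=-3.
So u(x,τ) = 3exp(-18τ)sin(3x) - 3exp(-50τ)sin(5x), and w(x,τ) = exp(2τ)u(x,τ).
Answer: w(x, τ) = 3exp(-16τ)sin(3x) - 3exp(-48τ)sin(5x)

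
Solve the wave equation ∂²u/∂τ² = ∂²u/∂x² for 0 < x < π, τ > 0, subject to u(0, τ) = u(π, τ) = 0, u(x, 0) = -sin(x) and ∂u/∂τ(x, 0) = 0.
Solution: Separating variables: u = Σ [A_n cos(ω_n τ) + B_n sin(ω_n τ)] sin(nx), ω_n = n. From ICs: A_1=-1.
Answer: u(x, τ) = -sin(x)cos(τ)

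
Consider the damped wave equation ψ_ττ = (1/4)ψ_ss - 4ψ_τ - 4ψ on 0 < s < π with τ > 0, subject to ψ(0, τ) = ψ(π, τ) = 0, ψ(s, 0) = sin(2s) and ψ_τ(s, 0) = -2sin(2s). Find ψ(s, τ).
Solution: Substitute ψ = exp(-2τ)u, i.e. u = exp(2τ)ψ.
By the product rule, ψ_τ = exp(-2τ)(u_τ - 2u), ψ_ττ = exp(-2τ)(u_ττ - 4u_τ + 4u), ψ_ss = exp(-2τ)u_ss.
Substituting into the PDE and dividing by exp(-2τ): u_ττ - 4u_τ + 4u = (1/4)u_ss - 4(u_τ - 2u) - 4u.
The lower-order terms cancel, leaving the standard wave equation u_ττ = (1/4)u_ss.
Initial data for u: u(s,0) = ψ(s,0) = sin(2s); u_τ(s,0) = ψ_τ(s,0) + 2ψ(s,0) = 0. The boundary conditions carry over: u(0,τ) = u(π,τ) = 0.
Solve for u:
  Using separation of variables u = X(s)T(τ):
  Eigenfunctions: sin(ns), n = 1, 2, 3, ...
  General solution: u(s, τ) = Σ [A_n cos(n τ/2) + B_n sin(n τ/2)] sin(ns)
  From u(s,0) = sin(2s): A_2=1. From u_τ(s,0) = 0: all B_n = 0.
Hence u(s,τ) = sin(2s)cos(τ).
Transform back: ψ(s,τ) = exp(-2τ)u(s,τ).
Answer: ψ(s, τ) = exp(-2τ)sin(2s)cos(τ)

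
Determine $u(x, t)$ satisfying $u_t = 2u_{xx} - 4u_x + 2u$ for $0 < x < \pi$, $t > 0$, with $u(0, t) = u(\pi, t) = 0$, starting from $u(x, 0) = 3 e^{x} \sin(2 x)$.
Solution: Substitute $u = e^{x}w$, i.e. $w = e^{-x}u$.
By the product rule, $u_x = e^{x}(w_x + w)$, $u_{xx} = e^{x}(w_{xx} + 2w_x + w)$, $u_t = e^{x}w_t$.
Substituting into the PDE and dividing by $e^{x}$: $w_t = 2(w_{xx} + 2w_x + w) - 4(w_x + w) + 2w$.
The lower-order terms cancel, leaving the standard heat equation $w_t = 2w_{xx}$.
Initial data for $w$: $w(x,0) = e^{-x}u(x,0) = 3 \sin(2 x)$. The boundary conditions carry over: $w(0,t) = w(\pi,t) = 0$.
Solve for $w$:
  Using separation of variables $w = X(x)T(t)$:
  Eigenfunctions: $\sin(nx)$, $n = 1, 2, 3, \ldots$
  General solution: $w(x, t) = \sum c_n \sin(nx) e^{-2n^2 t}$
  Matching $w(x,0) = 3 \sin(2 x)$ term by term: $c_2=3$.
Hence $w(x,t) = 3 e^{-8 t} \sin(2 x)$.
Transform back: $u(x,t) = e^{x}w(x,t)$.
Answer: $u(x, t) = 3 e^{-8 t} e^{x} \sin(2 x)$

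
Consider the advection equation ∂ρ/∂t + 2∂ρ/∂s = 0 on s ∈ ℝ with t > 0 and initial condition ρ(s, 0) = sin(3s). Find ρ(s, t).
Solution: By method of characteristics (waves move right with speed 2):
Along characteristics s - 2t = const, ρ is constant, so ρ(s,t) = f(s - 2t) with f = ρ(·, 0).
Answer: ρ(s, t) = sin(3s - 6t)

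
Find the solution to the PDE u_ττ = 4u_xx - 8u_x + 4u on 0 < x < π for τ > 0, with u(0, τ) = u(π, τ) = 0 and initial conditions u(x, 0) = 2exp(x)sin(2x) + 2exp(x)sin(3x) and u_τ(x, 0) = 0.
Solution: Substitute u = exp(x)w, i.e. w = exp(-x)u.
By the product rule, u_x = exp(x)(w_x + w), u_xx = exp(x)(w_xx + 2w_x + w), u_ττ = exp(x)w_ττ.
Substituting into the PDE and dividing by exp(x): w_ττ = 4(w_xx + 2w_x + w) - 8(w_x + w) + 4w.
The lower-order terms cancel, leaving the standard wave equation w_ττ = 4w_xx.
Initial data for w: w(x,0) = exp(-x)u(x,0) = 2sin(2x) + 2sin(3x); w_τ(x,0) = exp(-x)u_τ(x,0) = 0. The boundary conditions carry over: w(0,τ) = w(π,τ) = 0.
Solve for w:
  Using separation of variables w = X(x)T(τ):
  Eigenfunctions: sin(nx), n = 1, 2, 3, ...
  General solution: w(x, τ) = Σ [A_n cos(2n τ) + B_n sin(2n τ)] sin(nx)
  From w(x,0) = 2sin(2x) + 2sin(3x): A_2=2, A_3=2. From w_τ(x,0) = 0: all B_n = 0.
Hence w(x,τ) = 2sin(2x)cos(4τ) + 2sin(3x)cos(6τ).
Transform back: u(x,τ) = exp(x)w(x,τ).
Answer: u(x, τ) = 2exp(x)sin(2x)cos(4τ) + 2exp(x)sin(3x)cos(6τ)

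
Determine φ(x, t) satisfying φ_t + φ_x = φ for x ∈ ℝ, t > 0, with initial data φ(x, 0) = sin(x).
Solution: Substitute φ = exp(t)u, i.e. u = exp(-t)φ.
By the product rule, φ_t = exp(t)(u_t + u), φ_x = exp(t)u_x.
Substituting into the PDE and dividing by exp(t): u_t + u + u_x = u.
The lower-order terms cancel, leaving the standard advection equation u_t + u_x = 0.
Initial data for u: u(x,0) = φ(x,0) = sin(x).
Solve for u:
  By method of characteristics (waves move right with speed 1):
  Along characteristics x - t = const, u is constant, so u(x,t) = f(x - t) with f = u(·, 0).
Hence u(x,t) = -sin(t - x).
Transform back: φ(x,t) = exp(t)u(x,t).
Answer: φ(x, t) = -exp(t)sin(t - x)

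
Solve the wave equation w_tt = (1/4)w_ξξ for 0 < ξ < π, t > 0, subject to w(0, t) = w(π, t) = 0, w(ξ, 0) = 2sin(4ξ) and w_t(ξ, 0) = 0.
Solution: Using separation of variables w = X(ξ)T(t):
Eigenfunctions: sin(nξ), n = 1, 2, 3, ...
General solution: w(ξ, t) = Σ [A_n cos(n t/2) + B_n sin(n t/2)] sin(nξ)
From w(ξ,0) = 2sin(4ξ): A_4=2. From w_t(ξ,0) = 0: all B_n = 0.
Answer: w(ξ, t) = 2sin(4ξ)cos(2t)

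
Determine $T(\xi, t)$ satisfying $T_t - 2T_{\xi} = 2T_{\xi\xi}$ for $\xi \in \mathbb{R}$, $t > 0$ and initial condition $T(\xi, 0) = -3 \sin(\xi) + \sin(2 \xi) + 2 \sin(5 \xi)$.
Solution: Change to a moving frame: let $\eta = \xi + 2t$, $\sigma = t$ and write $T(\xi,t) = u(\eta,\sigma)$.
By the chain rule $T_t = u_{\sigma} + 2u_{\eta}$, $T_{\xi} = u_{\eta}$, $T_{\xi\xi} = u_{\eta\eta}$.
Then $T_t - 2T_{\xi} = u_{\sigma}$: the advection term cancels and the PDE becomes the heat equation $u_{\sigma} = 2u_{\eta\eta}$ on $\eta \in \mathbb{R}$.
Initial data: $u(\eta,0) = T(\eta,0) = -3 \sin(\eta) + \sin(2 \eta) + 2 \sin(5 \eta)$.
On $\eta \in \mathbb{R}$ each mode satisfies $(\sin(n\eta))'' = -n^2 \sin(n\eta)$, so $e^{-2n^2\sigma} \sin(n\eta)$ solves the heat equation; by superposition $u(\eta,\sigma) = \sum c_n e^{-2n^2\sigma} \sin(n\eta)$.
Reading off the coefficients: $c_1=-3, c_2=1, c_5=2$, so $u(\eta,\sigma) = -3 e^{-2 \sigma} \sin(\eta) + e^{-8 \sigma} \sin(2 \eta) + 2 e^{-50 \sigma} \sin(5 \eta)$.
Substituting back $\eta = \xi + 2t$, $\sigma = t$: $T(\xi,t) = u(\xi + 2t, t)$.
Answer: $T(\xi, t) = -3 e^{-2 t} \sin(\xi + 2 t) + e^{-8 t} \sin(2 \xi + 4 t) + 2 e^{-50 t} \sin(5 \xi + 10 t)$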